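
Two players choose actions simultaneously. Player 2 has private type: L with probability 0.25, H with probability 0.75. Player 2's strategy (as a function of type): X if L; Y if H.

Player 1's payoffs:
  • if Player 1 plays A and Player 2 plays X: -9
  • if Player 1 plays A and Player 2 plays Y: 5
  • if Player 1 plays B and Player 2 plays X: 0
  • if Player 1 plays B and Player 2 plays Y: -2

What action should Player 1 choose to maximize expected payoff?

E[A] = 0.25·(-9) + 0.75·(5) = 1.5
E[B] = 0.25·(0) + 0.75·(-2) = -1.5
Best response: A (1.5 is the largest).

A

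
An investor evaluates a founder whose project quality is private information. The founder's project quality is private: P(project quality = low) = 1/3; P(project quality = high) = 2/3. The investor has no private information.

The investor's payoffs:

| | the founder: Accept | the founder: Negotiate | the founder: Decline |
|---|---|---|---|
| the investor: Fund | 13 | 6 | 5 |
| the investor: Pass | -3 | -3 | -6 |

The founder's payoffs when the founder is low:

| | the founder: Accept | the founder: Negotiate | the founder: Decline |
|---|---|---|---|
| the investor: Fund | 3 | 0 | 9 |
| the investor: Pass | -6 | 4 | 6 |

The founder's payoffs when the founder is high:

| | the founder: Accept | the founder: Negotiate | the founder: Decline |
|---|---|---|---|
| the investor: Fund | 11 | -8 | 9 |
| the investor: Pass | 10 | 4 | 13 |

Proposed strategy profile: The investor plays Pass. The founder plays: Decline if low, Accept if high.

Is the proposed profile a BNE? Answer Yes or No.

No

The investor plays Pass: E[Pass] = 1/3·(-6) + 2/3·(-3) = -4; E[Fund] = 31/3. Not best-responding. ✗
The founder (project quality low), facing Pass: Accept gives -6, Negotiate gives 4, Decline gives 6. Proposed Decline is best. ✓
The founder (project quality high), facing Pass: Accept gives 10, Negotiate gives 4, Decline gives 13. Proposed Accept is not best — profitable deviation exists. ✗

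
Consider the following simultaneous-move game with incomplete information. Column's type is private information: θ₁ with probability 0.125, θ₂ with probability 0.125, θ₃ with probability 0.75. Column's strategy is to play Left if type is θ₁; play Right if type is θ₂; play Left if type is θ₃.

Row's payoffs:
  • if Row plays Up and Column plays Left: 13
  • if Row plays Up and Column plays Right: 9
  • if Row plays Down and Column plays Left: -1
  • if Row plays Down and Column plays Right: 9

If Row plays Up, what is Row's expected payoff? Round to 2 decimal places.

12.50

Take the expectation over Column's type, weighting each type's action by its prior probability.
E[Up] = 0.125·13 + 0.125·9 + 0.75·13 = 1.625 + 1.125 + 9.75 = 12.5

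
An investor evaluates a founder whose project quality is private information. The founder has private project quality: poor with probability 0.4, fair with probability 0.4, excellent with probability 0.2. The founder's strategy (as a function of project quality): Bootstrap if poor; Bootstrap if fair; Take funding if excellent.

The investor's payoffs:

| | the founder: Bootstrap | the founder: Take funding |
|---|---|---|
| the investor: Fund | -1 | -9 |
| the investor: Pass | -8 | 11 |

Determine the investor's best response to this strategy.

E[Fund] = 0.4·(-1) + 0.4·(-1) + 0.2·(-9) = -2.6
E[Pass] = 0.4·(-8) + 0.4·(-8) + 0.2·(11) = -4.2
Best response: Fund (-2.6 is the largest).

Fund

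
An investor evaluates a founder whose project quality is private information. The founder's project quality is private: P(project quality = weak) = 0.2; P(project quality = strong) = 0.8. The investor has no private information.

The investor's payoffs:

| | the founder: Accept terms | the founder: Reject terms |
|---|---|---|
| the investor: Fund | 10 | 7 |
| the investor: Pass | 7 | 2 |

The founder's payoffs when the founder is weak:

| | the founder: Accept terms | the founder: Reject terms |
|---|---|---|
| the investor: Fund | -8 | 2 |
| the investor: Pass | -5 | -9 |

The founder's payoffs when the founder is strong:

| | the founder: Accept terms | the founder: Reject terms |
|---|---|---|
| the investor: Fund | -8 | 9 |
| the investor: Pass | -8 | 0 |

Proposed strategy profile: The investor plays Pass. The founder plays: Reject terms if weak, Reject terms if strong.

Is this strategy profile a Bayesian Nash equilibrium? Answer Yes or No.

No

A profile is a BNE iff every type of every player is best-responding given beliefs about the other side.
The investor plays Pass: E[Pass] = 0.2·(2) + 0.8·(2) = 2; E[Fund] = 7. Not best-responding. ✗
The founder (project quality weak), facing Pass: Accept terms gives -5, Reject terms gives -9. Proposed Reject terms is not best — profitable deviation exists. ✗
The founder (project quality strong), facing Pass: Accept terms gives -8, Reject terms gives 0. Proposed Reject terms is best. ✓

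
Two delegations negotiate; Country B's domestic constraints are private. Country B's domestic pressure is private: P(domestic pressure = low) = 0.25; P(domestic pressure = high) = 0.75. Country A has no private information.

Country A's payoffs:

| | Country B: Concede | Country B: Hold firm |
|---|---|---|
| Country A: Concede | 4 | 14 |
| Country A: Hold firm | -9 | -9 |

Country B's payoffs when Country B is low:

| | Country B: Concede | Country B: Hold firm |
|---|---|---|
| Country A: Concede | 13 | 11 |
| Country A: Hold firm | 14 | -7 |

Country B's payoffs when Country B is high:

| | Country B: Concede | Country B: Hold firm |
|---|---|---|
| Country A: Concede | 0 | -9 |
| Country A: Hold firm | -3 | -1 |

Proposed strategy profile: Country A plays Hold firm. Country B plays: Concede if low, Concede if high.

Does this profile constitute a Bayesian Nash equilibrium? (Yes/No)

Country A plays Hold firm: E[Hold firm] = 0.25·(-9) + 0.75·(-9) = -9; E[Concede] = 4. Not best-responding. ✗
Country B (domestic pressure low), facing Hold firm: Concede gives 14, Hold firm gives -7. Proposed Concede is best. ✓
Country B (domestic pressure high), facing Hold firm: Concede gives -3, Hold firm gives -1. Proposed Concede is not best — profitable deviation exists. ✗

No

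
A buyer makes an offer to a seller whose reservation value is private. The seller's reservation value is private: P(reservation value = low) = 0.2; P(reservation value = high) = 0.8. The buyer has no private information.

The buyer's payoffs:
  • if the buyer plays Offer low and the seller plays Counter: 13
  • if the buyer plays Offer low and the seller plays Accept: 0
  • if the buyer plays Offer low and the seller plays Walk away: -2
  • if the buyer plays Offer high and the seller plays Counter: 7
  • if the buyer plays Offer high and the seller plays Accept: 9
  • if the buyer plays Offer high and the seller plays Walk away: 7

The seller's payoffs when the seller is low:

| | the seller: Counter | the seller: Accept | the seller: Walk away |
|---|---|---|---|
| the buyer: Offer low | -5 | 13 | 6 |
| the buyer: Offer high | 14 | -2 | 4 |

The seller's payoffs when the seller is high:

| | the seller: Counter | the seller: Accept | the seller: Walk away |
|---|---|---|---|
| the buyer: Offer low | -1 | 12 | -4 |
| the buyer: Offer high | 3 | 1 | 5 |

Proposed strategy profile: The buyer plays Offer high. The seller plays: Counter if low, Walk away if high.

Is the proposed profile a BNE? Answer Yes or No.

The buyer plays Offer high: E[Offer high] = 0.2·(7) + 0.8·(7) = 7; E[Offer low] = 1. Best-responding. ✓
The seller (reservation value low), facing Offer high: Counter gives 14, Accept gives -2, Walk away gives 4. Proposed Counter is best. ✓
The seller (reservation value high), facing Offer high: Counter gives 3, Accept gives 1, Walk away gives 5. Proposed Walk away is best. ✓

Yes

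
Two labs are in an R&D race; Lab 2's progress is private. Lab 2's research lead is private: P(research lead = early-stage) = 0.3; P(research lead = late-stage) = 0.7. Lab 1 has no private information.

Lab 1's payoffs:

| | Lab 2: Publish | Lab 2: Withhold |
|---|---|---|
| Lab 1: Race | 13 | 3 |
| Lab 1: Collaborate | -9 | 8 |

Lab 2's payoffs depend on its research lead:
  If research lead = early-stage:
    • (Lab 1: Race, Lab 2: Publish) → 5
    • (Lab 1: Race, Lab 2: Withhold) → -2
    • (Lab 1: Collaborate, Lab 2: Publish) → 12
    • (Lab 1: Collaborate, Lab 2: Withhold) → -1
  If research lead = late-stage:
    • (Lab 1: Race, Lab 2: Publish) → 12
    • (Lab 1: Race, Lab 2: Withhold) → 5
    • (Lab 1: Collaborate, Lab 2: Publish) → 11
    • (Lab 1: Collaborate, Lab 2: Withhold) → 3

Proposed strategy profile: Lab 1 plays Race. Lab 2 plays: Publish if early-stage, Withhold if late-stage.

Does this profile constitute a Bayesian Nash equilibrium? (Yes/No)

No

Lab 1 plays Race: E[Race] = 0.3·(13) + 0.7·(3) = 6; E[Collaborate] = 2.9. Best-responding. ✓
Lab 2 (research lead early-stage), facing Race: Publish gives 5, Withhold gives -2. Proposed Publish is best. ✓
Lab 2 (research lead late-stage), facing Race: Publish gives 12, Withhold gives 5. Proposed Withhold is not best — profitable deviation exists. ✗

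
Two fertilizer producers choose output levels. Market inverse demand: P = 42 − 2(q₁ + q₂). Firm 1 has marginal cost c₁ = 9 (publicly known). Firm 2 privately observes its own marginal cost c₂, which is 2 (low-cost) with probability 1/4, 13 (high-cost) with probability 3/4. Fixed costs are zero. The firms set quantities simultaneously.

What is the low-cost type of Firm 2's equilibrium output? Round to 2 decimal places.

Firm 2 with cost c maximizes (42 − 2(q₁+q₂) − c)·q₂, giving q₂(c) = (42 − c − 2q₁)/4.
E[c₂] = 1/4·2 + 3/4·13 = 10.25
Firm 1's FOC against E[q₂] yields q₁ = (42 − 2·9 + E[c₂])/6 = (42 − 18 + 10.25)/6 = 5.70833.
q₂(low-cost) = (42 − 2 − 2·5.70833)/4 = 7.14583.

7.15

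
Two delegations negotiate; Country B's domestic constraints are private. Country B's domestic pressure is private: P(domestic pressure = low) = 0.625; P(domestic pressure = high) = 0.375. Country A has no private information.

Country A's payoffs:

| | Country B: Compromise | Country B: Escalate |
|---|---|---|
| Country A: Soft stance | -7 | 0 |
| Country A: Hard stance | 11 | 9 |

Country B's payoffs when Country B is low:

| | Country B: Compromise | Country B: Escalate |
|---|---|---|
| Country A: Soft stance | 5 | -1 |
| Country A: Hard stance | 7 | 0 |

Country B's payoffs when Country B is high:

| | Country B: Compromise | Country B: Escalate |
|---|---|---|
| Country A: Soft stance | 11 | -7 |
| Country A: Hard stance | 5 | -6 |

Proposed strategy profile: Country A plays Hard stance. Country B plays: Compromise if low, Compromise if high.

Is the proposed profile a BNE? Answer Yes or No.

Yes

A profile is a BNE iff every type of every player is best-responding given beliefs about the other side.
Country A plays Hard stance: E[Hard stance] = 0.625·(11) + 0.375·(11) = 11; E[Soft stance] = -7. Best-responding. ✓
Country B (domestic pressure low), facing Hard stance: Compromise gives 7, Escalate gives 0. Proposed Compromise is best. ✓
Country B (domestic pressure high), facing Hard stance: Compromise gives 5, Escalate gives -6. Proposed Compromise is best. ✓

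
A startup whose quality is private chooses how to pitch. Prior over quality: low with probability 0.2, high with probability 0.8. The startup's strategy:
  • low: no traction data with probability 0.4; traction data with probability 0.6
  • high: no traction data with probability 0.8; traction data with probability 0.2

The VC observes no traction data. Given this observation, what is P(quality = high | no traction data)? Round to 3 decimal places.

0.889

Apply Bayes' rule using the sender's strategy as the likelihood.
P(no traction data) = 0.2·0.4 + 0.8·0.8 = 0.72
P(high | no traction data) = (0.8·0.8) / 0.72 = 0.64 / 0.72 = 0.888889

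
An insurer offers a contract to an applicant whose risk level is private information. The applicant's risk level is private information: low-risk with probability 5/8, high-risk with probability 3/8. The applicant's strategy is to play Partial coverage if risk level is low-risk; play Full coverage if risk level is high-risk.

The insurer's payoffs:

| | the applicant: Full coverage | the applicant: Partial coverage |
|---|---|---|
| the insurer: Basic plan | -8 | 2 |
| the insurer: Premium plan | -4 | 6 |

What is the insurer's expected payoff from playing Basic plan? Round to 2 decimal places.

E[Basic plan] = 5/8·2 + 3/8·(-8) = 5/4 + (-3) = -7/4

-1.75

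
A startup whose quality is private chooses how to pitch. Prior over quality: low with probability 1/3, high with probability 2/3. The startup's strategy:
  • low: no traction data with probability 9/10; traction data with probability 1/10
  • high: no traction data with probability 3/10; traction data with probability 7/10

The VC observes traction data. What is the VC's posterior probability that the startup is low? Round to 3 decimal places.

0.067

P(traction data) = (1/3)·(1/10) + (2/3)·(7/10) = 1/2
P(low | traction data) = ((1/3)·(1/10)) / (1/2) = (1/30) / (1/2) = 1/15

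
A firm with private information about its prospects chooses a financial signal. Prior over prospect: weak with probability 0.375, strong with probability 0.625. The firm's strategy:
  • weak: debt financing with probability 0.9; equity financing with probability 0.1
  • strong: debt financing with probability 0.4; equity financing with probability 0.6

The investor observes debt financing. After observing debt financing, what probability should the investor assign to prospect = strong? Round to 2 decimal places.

Apply Bayes' rule using the sender's strategy as the likelihood.
P(debt financing) = 0.375·0.9 + 0.625·0.4 = 0.5875
P(strong | debt financing) = (0.625·0.4) / 0.5875 = 0.25 / 0.5875 = 0.425532

0.43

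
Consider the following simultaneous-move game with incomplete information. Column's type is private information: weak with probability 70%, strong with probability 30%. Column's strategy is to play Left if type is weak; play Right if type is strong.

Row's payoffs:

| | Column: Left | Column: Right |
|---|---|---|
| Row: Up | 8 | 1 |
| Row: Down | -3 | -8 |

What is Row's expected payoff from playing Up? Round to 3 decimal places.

5.900

Take the expectation over Column's type, weighting each type's action by its prior probability.
E[Up] = 0.7·8 + 0.3·1 = 5.6 + 0.3 = 5.9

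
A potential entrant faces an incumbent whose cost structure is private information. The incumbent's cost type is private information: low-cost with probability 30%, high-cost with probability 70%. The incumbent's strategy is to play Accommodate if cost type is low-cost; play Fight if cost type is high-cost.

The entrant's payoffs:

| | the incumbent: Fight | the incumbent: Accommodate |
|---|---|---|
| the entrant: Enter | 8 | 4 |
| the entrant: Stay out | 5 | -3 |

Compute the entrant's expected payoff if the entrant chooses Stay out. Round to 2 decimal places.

2.60

E[Stay out] = 0.3·(-3) + 0.7·5 = (-0.9) + 3.5 = 2.6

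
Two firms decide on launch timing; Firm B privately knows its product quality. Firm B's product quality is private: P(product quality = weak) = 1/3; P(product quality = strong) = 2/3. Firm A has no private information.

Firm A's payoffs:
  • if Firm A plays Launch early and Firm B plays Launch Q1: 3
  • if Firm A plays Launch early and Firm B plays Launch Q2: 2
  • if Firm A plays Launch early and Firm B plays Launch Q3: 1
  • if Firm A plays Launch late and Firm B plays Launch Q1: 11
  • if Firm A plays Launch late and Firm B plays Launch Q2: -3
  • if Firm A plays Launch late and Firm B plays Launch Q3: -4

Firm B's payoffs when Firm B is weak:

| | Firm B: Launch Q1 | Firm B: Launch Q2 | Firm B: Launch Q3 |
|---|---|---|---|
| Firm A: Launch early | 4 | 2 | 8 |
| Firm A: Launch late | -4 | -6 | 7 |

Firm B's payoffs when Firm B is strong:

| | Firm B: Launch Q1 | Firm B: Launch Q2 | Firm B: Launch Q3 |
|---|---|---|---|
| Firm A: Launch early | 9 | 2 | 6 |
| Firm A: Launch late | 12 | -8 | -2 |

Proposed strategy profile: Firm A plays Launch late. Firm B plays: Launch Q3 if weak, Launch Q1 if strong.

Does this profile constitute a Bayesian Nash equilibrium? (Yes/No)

A profile is a BNE iff every type of every player is best-responding given beliefs about the other side.
Firm A plays Launch late: E[Launch late] = 1/3·(-4) + 2/3·(11) = 6; E[Launch early] = 7/3. Best-responding. ✓
Firm B (product quality weak), facing Launch late: Launch Q1 gives -4, Launch Q2 gives -6, Launch Q3 gives 7. Proposed Launch Q3 is best. ✓
Firm B (product quality strong), facing Launch late: Launch Q1 gives 12, Launch Q2 gives -8, Launch Q3 gives -2. Proposed Launch Q1 is best. ✓

Yes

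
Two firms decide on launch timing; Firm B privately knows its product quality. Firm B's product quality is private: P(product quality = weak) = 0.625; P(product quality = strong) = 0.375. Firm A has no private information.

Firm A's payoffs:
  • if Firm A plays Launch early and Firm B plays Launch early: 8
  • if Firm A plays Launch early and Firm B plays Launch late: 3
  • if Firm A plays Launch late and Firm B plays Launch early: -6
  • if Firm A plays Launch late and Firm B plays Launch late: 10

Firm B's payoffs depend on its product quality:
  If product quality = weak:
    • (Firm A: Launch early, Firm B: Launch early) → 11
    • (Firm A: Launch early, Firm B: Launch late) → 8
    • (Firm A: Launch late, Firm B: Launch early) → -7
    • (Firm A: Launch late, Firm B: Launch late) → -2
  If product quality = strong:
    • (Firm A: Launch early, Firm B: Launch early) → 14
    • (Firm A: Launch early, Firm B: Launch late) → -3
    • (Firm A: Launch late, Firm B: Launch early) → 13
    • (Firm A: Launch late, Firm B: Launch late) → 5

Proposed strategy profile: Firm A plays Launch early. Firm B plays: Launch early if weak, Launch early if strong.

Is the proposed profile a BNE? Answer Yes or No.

Firm A plays Launch early: E[Launch early] = 0.625·(8) + 0.375·(8) = 8; E[Launch late] = -6. Best-responding. ✓
Firm B (product quality weak), facing Launch early: Launch early gives 11, Launch late gives 8. Proposed Launch early is best. ✓
Firm B (product quality strong), facing Launch early: Launch early gives 14, Launch late gives -3. Proposed Launch early is best. ✓

Yes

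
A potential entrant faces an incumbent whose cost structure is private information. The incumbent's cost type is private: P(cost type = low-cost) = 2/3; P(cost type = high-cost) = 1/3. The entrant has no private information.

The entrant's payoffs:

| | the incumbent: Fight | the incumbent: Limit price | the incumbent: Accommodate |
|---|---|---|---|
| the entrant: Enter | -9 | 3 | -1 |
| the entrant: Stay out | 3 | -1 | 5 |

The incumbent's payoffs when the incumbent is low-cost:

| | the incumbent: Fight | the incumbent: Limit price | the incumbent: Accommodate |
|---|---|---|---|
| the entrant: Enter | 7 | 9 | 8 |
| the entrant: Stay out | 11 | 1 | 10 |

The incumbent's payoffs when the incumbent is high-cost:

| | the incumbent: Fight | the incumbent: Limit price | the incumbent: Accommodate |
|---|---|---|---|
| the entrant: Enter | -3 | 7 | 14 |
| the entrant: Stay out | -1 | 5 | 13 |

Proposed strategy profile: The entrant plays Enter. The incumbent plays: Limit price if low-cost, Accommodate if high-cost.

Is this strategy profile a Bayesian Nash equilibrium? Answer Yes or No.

The entrant plays Enter: E[Enter] = 2/3·(3) + 1/3·(-1) = 5/3; E[Stay out] = 1. Best-responding. ✓
The incumbent (cost type low-cost), facing Enter: Fight gives 7, Limit price gives 9, Accommodate gives 8. Proposed Limit price is best. ✓
The incumbent (cost type high-cost), facing Enter: Fight gives -3, Limit price gives 7, Accommodate gives 14. Proposed Accommodate is best. ✓

Yes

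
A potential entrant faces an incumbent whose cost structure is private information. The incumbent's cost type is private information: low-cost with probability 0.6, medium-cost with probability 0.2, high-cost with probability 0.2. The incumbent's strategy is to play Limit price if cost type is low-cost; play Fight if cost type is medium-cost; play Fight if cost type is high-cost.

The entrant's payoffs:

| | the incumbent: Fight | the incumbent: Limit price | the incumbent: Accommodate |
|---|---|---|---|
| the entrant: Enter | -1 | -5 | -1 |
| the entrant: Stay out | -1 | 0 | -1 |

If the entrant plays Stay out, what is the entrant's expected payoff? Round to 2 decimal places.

-0.40

E[Stay out] = 0.6·0 + 0.2·(-1) + 0.2·(-1) = 0 + (-0.2) + (-0.2) = -0.4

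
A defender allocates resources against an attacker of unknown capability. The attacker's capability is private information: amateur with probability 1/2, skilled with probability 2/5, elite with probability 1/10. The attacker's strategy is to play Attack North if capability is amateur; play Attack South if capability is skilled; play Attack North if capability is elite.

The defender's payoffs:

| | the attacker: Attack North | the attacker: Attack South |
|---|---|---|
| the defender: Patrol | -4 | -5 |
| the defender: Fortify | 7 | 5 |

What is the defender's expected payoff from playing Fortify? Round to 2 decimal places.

Take the expectation over the attacker's capability, weighting each type's action by its prior probability.
E[Fortify] = 1/2·7 + 2/5·5 + 1/10·7 = 7/2 + 2 + 7/10 = 31/5

6.20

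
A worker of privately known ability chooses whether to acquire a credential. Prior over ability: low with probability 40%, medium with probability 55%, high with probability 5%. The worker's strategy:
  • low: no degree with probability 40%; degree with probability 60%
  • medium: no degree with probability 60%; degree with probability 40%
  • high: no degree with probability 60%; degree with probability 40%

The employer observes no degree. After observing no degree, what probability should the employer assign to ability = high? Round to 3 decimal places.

P(no degree) = 0.4·0.4 + 0.55·0.6 + 0.05·0.6 = 0.52
P(high | no degree) = (0.05·0.6) / 0.52 = 0.03 / 0.52 = 0.0576923

0.058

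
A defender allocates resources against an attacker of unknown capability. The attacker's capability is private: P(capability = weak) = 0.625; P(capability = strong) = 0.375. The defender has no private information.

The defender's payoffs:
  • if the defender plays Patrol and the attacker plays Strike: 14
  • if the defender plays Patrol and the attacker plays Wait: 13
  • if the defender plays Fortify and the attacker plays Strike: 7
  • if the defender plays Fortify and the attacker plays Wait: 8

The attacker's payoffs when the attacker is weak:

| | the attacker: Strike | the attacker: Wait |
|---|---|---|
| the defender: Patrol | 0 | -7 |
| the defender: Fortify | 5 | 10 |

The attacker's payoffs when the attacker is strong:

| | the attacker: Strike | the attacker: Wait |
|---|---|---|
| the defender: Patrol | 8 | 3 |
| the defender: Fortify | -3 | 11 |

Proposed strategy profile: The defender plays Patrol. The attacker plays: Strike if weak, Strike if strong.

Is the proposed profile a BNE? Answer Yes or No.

A profile is a BNE iff every type of every player is best-responding given beliefs about the other side.
The defender plays Patrol: E[Patrol] = 0.625·(14) + 0.375·(14) = 14; E[Fortify] = 7. Best-responding. ✓
The attacker (capability weak), facing Patrol: Strike gives 0, Wait gives -7. Proposed Strike is best. ✓
The attacker (capability strong), facing Patrol: Strike gives 8, Wait gives 3. Proposed Strike is best. ✓

Yes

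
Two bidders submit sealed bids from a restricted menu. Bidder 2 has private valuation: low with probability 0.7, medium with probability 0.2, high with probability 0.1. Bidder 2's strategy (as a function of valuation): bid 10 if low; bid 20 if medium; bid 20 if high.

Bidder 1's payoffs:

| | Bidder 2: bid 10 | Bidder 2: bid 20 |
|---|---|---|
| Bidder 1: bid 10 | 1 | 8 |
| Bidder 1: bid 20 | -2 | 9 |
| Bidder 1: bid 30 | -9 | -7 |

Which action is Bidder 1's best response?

bid 10

E[bid 10] = 0.7·(1) + 0.2·(8) + 0.1·(8) = 3.1
E[bid 20] = 0.7·(-2) + 0.2·(9) + 0.1·(9) = 1.3
E[bid 30] = 0.7·(-9) + 0.2·(-7) + 0.1·(-7) = -8.4
Best response: bid 10 (3.1 is the largest).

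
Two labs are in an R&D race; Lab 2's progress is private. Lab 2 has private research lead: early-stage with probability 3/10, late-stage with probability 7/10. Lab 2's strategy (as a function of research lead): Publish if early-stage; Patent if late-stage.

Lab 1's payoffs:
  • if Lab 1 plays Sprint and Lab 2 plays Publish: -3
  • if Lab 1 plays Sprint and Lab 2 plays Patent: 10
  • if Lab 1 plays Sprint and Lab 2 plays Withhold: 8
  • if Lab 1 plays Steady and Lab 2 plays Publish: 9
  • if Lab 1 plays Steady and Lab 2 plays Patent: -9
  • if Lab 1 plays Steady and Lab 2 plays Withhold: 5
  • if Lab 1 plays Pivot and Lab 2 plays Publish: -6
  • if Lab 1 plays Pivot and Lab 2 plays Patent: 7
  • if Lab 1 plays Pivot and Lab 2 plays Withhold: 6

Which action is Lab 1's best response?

Sprint

E[Sprint] = 3/10·(-3) + 7/10·(10) = 61/10
E[Steady] = 3/10·(9) + 7/10·(-9) = -18/5
E[Pivot] = 3/10·(-6) + 7/10·(7) = 31/10
Best response: Sprint (61/10 is the largest).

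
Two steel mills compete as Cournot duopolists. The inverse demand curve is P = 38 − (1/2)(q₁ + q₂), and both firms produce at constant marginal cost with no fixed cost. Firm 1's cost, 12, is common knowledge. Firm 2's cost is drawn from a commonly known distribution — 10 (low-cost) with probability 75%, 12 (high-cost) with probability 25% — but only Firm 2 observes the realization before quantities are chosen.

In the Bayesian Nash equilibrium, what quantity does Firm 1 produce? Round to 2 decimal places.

16.33

Type-c best response for Firm 2: q₂(c) = (38 − c) − q₁/2.
Firm 1 maximizes expected profit; its first-order condition is 38 − q₁ − (1/2)E[q₂] − 12 = 0.
Substituting E[q₂] and solving: E[c₂] = 10.5, so q₁ = (38 − 2·12 + 10.5)/(3/2) = 16.3333.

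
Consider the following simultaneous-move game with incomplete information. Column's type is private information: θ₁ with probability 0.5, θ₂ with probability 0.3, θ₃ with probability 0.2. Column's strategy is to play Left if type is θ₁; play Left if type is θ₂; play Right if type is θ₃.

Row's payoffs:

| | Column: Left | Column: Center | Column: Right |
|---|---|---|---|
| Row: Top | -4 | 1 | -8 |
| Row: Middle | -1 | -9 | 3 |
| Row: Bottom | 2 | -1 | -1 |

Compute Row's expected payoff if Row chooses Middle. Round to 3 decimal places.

E[Middle] = 0.5·(-1) + 0.3·(-1) + 0.2·3 = (-0.5) + (-0.3) + 0.6 = -0.2

-0.200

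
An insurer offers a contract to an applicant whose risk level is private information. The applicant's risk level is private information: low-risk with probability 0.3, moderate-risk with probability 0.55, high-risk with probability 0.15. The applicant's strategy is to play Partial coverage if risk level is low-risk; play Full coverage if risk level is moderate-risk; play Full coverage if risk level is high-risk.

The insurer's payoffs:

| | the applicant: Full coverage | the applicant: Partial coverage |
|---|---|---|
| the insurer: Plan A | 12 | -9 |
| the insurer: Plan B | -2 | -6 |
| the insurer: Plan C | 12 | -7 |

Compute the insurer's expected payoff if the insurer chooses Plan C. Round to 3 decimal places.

E[Plan C] = 0.3·(-7) + 0.55·12 + 0.15·12 = (-2.1) + 6.6 + 1.8 = 6.3

6.300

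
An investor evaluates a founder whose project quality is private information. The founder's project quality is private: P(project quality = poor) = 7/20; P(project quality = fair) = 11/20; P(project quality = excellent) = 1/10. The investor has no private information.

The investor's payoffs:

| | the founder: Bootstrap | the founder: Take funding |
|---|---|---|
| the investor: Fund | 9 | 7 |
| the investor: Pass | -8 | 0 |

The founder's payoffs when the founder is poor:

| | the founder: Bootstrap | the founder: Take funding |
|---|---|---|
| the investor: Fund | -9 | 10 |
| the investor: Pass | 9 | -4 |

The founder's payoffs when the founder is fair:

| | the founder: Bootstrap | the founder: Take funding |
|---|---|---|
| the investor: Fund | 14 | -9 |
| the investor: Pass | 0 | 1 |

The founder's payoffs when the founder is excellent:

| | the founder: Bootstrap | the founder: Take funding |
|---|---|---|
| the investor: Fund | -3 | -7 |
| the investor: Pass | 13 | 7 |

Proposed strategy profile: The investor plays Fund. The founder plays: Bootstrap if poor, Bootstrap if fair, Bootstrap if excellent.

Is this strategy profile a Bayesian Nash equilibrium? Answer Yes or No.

A profile is a BNE iff every type of every player is best-responding given beliefs about the other side.
The investor plays Fund: E[Fund] = 7/20·(9) + 11/20·(9) + 1/10·(9) = 9; E[Pass] = -8. Best-responding. ✓
The founder (project quality poor), facing Fund: Bootstrap gives -9, Take funding gives 10. Proposed Bootstrap is not best — profitable deviation exists. ✗
The founder (project quality fair), facing Fund: Bootstrap gives 14, Take funding gives -9. Proposed Bootstrap is best. ✓
The founder (project quality excellent), facing Fund: Bootstrap gives -3, Take funding gives -7. Proposed Bootstrap is best. ✓

No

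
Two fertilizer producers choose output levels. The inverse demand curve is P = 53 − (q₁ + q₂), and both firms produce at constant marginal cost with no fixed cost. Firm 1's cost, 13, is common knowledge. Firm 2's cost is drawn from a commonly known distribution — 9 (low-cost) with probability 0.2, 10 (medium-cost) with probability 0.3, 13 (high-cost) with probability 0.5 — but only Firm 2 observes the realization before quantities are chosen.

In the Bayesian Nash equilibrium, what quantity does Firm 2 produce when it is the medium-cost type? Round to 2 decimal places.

Type-c best response for Firm 2: q₂(c) = (53 − c)/2 − q₁/2.
Firm 1 maximizes expected profit; its first-order condition is 53 − 2q₁ − E[q₂] − 13 = 0.
Substituting E[q₂] and solving: E[c₂] = 11.3, so q₁ = (53 − 2·13 + 11.3)/3 = 12.7667.
q₂(medium-cost) = (53 − 10 − 12.7667)/2 = 15.1167.

15.12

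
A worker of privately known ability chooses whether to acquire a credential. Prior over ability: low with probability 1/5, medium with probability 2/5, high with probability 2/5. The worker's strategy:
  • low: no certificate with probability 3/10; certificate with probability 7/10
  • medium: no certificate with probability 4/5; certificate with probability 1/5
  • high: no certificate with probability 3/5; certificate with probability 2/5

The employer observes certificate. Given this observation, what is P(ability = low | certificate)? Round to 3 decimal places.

P(certificate) = (1/5)·(7/10) + (2/5)·(1/5) + (2/5)·(2/5) = 19/50
P(low | certificate) = ((1/5)·(7/10)) / (19/50) = (7/50) / (19/50) = 7/19

0.368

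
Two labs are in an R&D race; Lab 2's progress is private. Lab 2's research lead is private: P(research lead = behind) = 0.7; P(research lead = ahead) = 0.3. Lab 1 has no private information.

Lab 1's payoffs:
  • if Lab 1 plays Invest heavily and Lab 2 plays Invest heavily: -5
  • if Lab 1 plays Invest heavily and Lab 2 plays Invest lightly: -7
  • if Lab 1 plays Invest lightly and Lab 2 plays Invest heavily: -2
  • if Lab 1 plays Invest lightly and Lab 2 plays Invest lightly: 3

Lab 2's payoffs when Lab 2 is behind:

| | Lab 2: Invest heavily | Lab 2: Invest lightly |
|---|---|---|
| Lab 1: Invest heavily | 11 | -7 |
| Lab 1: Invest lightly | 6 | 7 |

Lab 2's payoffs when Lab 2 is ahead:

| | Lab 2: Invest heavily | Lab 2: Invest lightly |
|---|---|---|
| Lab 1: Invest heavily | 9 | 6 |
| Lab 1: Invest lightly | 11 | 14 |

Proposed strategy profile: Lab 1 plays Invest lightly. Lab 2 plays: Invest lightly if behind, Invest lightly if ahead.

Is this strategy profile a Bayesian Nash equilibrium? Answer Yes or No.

Yes

Lab 1 plays Invest lightly: E[Invest lightly] = 0.7·(3) + 0.3·(3) = 3; E[Invest heavily] = -7. Best-responding. ✓
Lab 2 (research lead behind), facing Invest lightly: Invest heavily gives 6, Invest lightly gives 7. Proposed Invest lightly is best. ✓
Lab 2 (research lead ahead), facing Invest lightly: Invest heavily gives 11, Invest lightly gives 14. Proposed Invest lightly is best. ✓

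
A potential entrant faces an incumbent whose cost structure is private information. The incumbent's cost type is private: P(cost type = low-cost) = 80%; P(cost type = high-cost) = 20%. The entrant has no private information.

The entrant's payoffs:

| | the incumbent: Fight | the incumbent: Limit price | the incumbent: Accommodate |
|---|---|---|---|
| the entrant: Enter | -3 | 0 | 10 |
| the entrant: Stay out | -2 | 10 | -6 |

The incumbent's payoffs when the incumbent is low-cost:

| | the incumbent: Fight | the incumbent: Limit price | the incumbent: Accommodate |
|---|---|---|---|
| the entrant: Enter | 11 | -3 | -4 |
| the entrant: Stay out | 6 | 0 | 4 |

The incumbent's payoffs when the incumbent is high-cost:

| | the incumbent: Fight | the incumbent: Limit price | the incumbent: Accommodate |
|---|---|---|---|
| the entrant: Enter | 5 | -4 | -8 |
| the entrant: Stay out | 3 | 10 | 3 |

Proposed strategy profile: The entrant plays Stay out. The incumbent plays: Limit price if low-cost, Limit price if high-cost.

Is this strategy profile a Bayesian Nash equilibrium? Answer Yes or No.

The entrant plays Stay out: E[Stay out] = 0.8·(10) + 0.2·(10) = 10; E[Enter] = 0. Best-responding. ✓
The incumbent (cost type low-cost), facing Stay out: Fight gives 6, Limit price gives 0, Accommodate gives 4. Proposed Limit price is not best — profitable deviation exists. ✗
The incumbent (cost type high-cost), facing Stay out: Fight gives 3, Limit price gives 10, Accommodate gives 3. Proposed Limit price is best. ✓

No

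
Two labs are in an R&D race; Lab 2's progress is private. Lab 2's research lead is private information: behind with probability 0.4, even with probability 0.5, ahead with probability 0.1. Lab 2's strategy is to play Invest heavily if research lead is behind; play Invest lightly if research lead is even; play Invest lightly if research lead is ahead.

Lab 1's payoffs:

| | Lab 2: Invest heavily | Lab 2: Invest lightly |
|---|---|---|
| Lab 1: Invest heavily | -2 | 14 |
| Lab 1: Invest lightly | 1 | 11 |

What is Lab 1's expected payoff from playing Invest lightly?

7

E[Invest lightly] = 0.4·1 + 0.5·11 + 0.1·11 = 0.4 + 5.5 + 1.1 = 7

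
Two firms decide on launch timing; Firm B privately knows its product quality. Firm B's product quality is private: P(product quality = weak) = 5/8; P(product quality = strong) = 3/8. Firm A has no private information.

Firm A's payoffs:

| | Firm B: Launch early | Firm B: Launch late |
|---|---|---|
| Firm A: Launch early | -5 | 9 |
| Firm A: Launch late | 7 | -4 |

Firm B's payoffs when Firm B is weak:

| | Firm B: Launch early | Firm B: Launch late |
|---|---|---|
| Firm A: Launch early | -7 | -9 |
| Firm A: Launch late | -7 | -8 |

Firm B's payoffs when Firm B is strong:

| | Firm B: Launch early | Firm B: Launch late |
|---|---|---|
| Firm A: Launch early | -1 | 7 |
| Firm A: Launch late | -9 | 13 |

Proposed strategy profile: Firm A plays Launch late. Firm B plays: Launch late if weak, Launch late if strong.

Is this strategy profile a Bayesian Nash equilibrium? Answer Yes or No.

No

Firm A plays Launch late: E[Launch late] = 5/8·(-4) + 3/8·(-4) = -4; E[Launch early] = 9. Not best-responding. ✗
Firm B (product quality weak), facing Launch late: Launch early gives -7, Launch late gives -8. Proposed Launch late is not best — profitable deviation exists. ✗
Firm B (product quality strong), facing Launch late: Launch early gives -9, Launch late gives 13. Proposed Launch late is best. ✓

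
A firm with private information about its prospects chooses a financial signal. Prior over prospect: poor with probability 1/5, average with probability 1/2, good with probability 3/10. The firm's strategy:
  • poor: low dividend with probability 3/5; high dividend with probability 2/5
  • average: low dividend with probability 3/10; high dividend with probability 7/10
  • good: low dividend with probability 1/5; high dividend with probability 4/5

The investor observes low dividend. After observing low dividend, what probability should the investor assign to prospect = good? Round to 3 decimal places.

0.182

P(low dividend) = (1/5)·(3/5) + (1/2)·(3/10) + (3/10)·(1/5) = 33/100
P(good | low dividend) = ((3/10)·(1/5)) / (33/100) = (3/50) / (33/100) = 2/11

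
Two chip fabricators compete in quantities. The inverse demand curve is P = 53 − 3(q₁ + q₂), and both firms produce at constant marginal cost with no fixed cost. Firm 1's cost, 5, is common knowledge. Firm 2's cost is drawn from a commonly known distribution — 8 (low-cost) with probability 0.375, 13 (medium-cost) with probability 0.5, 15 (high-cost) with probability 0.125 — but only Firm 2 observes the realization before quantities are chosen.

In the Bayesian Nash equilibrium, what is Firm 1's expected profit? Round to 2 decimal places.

Type-c best response for Firm 2: q₂(c) = (53 − c)/6 − q₁/2.
Firm 1 maximizes expected profit; its first-order condition is 53 − 6q₁ − 3E[q₂] − 5 = 0.
Substituting E[q₂] and solving: E[c₂] = 11.375, so q₁ = (53 − 2·5 + 11.375)/9 = 6.04167.
E[P] = 53 − 3·(q₁ + E[q₂]) = 23.125; Firm 1's expected profit = (E[P] − 5)·q₁ = (23.125 − 5)·6.04167 = 109.505.

109.51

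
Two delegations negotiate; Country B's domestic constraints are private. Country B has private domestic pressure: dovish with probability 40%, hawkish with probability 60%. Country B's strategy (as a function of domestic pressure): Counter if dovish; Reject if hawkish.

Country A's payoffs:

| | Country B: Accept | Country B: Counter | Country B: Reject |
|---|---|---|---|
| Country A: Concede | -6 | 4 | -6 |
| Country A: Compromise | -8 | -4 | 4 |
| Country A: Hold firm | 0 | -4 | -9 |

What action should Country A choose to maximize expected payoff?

E[Concede] = 0.4·(4) + 0.6·(-6) = -2
E[Compromise] = 0.4·(-4) + 0.6·(4) = 0.8
E[Hold firm] = 0.4·(-4) + 0.6·(-9) = -7
Best response: Compromise (0.8 is the largest).

Compromise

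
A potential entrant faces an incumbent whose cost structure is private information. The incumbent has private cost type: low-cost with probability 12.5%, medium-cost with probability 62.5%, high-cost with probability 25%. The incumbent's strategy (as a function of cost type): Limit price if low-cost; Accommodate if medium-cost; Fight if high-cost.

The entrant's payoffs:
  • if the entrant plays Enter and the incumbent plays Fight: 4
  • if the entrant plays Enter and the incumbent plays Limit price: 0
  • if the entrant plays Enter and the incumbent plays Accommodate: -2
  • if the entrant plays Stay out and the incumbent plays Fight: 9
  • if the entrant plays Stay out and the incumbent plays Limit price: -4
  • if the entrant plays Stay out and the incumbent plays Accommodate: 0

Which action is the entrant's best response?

Stay out

Compute the entrant's expected payoff for each action, taking the expectation over the incumbent's type.
E[Enter] = 0.125·(0) + 0.625·(-2) + 0.25·(4) = -0.25
E[Stay out] = 0.125·(-4) + 0.625·(0) + 0.25·(9) = 1.75
Best response: Stay out (1.75 is the largest).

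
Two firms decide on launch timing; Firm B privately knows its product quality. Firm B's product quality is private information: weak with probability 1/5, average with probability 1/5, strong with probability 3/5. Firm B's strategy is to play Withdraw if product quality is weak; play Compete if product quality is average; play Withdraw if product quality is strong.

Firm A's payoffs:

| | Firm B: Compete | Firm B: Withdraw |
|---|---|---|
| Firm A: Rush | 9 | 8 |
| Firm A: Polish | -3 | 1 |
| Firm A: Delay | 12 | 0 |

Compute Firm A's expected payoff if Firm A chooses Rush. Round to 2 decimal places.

Take the expectation over Firm B's product quality, weighting each type's action by its prior probability.
E[Rush] = 1/5·8 + 1/5·9 + 3/5·8 = 8/5 + 9/5 + 24/5 = 41/5

8.20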